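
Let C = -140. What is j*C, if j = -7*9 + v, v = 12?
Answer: 7140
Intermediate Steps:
j = -51 (j = -7*9 + 12 = -63 + 12 = -51)
j*C = -51*(-140) = 7140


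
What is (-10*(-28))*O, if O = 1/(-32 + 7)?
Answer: -56/5 ≈ -11.200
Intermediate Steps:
O = -1/25 (O = 1/(-25) = -1/25 ≈ -0.040000)
(-10*(-28))*O = -10*(-28)*(-1/25) = 280*(-1/25) = -56/5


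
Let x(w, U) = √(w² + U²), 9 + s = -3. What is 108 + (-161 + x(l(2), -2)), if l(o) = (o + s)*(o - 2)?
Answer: -51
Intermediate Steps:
s = -12 (s = -9 - 3 = -12)
l(o) = (-12 + o)*(-2 + o) (l(o) = (o - 12)*(o - 2) = (-12 + o)*(-2 + o))
x(w, U) = √(U² + w²)
108 + (-161 + x(l(2), -2)) = 108 + (-161 + √((-2)² + (24 + 2² - 14*2)²)) = 108 + (-161 + √(4 + (24 + 4 - 28)²)) = 108 + (-161 + √(4 + 0²)) = 108 + (-161 + √(4 + 0)) = 108 + (-161 + √4) = 108 + (-161 + 2) = 108 - 159 = -51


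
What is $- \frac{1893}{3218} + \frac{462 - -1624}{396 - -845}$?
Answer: $\frac{4363535}{3993538} \approx 1.0926$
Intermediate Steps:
$- \frac{1893}{3218} + \frac{462 - -1624}{396 - -845} = \left(-1893\right) \frac{1}{3218} + \frac{462 + 1624}{396 + 845} = - \frac{1893}{3218} + \frac{2086}{1241} = \frac{4363535}{3993538}$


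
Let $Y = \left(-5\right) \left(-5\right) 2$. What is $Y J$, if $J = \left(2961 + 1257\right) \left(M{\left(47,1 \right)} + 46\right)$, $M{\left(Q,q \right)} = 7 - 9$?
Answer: $9279600$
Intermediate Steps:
$M{\left(Q,q \right)} = -2$ ($M{\left(Q,q \right)} = 7 - 9 = -2$)
$J = 185592$ ($J = \left(2961 + 1257\right) \left(-2 + 46\right) = 4218 \cdot 44 = 185592$)
$Y = 50$ ($Y = 25 \cdot 2 = 50$)
$Y J = 50 \cdot 185592 = 9279600$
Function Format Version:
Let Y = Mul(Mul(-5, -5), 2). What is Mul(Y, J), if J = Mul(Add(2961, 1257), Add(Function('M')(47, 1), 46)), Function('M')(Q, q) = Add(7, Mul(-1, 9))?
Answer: 9279600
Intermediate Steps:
Function('M')(Q, q) = -2 (Function('M')(Q, q) = Add(7, -9) = -2)
J = 185592 (J = Mul(Add(2961, 1257), Add(-2, 46)) = Mul(4218, 44) = 185592)
Y = 50 (Y = Mul(25, 2) = 50)
Mul(Y, J) = Mul(50, 185592) = 9279600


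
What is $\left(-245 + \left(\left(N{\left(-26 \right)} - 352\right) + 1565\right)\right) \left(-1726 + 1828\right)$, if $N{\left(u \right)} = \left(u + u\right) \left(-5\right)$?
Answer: $125256$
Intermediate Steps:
$N{\left(u \right)} = - 10 u$ ($N{\left(u \right)} = 2 u \left(-5\right) = - 10 u$)
$\left(-245 + \left(\left(N{\left(-26 \right)} - 352\right) + 1565\right)\right) \left(-1726 + 1828\right) = \left(-245 + \left(\left(\left(-10\right) \left(-26\right) - 352\right) + 1565\right)\right) \left(-1726 + 1828\right) = \left(-245 + \left(\left(260 - 352\right) + 1565\right)\right) 102 = \left(-245 + \left(-92 + 1565\right)\right) 102 = \left(-245 + 1473\right) 102 = 1228 \cdot 102 = 125256$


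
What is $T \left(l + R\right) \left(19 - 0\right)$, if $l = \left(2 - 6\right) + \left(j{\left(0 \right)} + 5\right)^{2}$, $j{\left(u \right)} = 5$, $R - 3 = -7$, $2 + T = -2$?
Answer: $-6992$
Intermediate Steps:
$T = -4$ ($T = -2 - 2 = -4$)
$R = -4$ ($R = 3 - 7 = -4$)
$l = 96$ ($l = \left(2 - 6\right) + \left(5 + 5\right)^{2} = -4 + 10^{2} = -4 + 100 = 96$)
$T \left(l + R\right) \left(19 - 0\right) = - 4 \left(96 - 4\right) \left(19 - 0\right) = \left(-4\right) 92 \left(19 + 0\right) = \left(-368\right) 19 = -6992$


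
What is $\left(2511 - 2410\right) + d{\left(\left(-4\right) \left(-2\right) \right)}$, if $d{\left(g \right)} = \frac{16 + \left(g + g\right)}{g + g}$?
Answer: $103$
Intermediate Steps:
$d{\left(g \right)} = \frac{16 + 2 g}{2 g}$
$\left(2511 - 2410\right) + d{\left(\left(-4\right) \left(-2\right) \right)} = \left(2511 - 2410\right) + \frac{8 - -8}{\left(-4\right) \left(-2\right)} = 101 + \frac{8 + 8}{8} = 101 + \frac{1}{8} \cdot 16 = 101 + 2 = 103$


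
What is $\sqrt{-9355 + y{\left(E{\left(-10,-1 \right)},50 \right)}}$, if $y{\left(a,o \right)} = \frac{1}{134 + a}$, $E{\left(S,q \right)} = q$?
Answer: $\frac{3 i \sqrt{18386718}}{133} \approx 96.721 i$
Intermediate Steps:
$\sqrt{-9355 + y{\left(E{\left(-10,-1 \right)},50 \right)}} = \sqrt{-9355 + \frac{1}{134 - 1}} = \sqrt{-9355 + \frac{1}{133}} = \sqrt{- \frac{1244214}{133}} = \frac{3 i \sqrt{18386718}}{133}$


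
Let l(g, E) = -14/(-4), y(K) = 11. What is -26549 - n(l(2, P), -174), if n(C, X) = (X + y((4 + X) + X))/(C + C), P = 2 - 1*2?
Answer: -185680/7 ≈ -26526.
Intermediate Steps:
P = 0 (P = 2 - 2 = 0)
l(g, E) = 7/2 (l(g, E) = -14*(-1/4) = 7/2)
n(C, X) = (11 + X)/(2*C) (n(C, X) = (X + 11)/(C + C) = (11 + X)/((2*C)) = (11 + X)*(1/(2*C)) = (11 + X)/(2*C))
-26549 - n(l(2, P), -174) = -26549 - (11 - 174)/(2*7/2) = -26549 - 2*(-163)/(2*7) = -26549 - 1*(-163/7) = -26549 + 163/7 = -185680/7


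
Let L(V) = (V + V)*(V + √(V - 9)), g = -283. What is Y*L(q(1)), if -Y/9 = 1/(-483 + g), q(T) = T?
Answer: 9/383 + 18*I*√2/383 ≈ 0.023499 + 0.066464*I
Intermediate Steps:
Y = 9/766 (Y = -9/(-483 - 283) = -9/(-766) = -9*(-1/766) = 9/766 ≈ 0.011749)
L(V) = 2*V*(V + √(-9 + V)) (L(V) = (2*V)*(V + √(-9 + V)) = 2*V*(V + √(-9 + V)))
Y*L(q(1)) = 9*(2*1*(1 + √(-9 + 1)))/766 = 9*(2*1*(1 + √(-8)))/766 = 9*(2*1*(1 + 2*I*√2))/766 = 9*(2 + 4*I*√2)/766 = 9/383 + 18*I*√2/383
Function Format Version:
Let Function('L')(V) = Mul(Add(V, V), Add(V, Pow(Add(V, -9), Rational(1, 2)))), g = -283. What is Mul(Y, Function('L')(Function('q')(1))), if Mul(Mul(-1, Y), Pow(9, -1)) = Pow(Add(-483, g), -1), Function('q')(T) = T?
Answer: Add(Rational(9, 383), Mul(Rational(18, 383), I, Pow(2, Rational(1, 2)))) ≈ Add(0.023499, Mul(0.066464, I))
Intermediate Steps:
Y = Rational(9, 766) (Y = Mul(-9, Pow(Add(-483, -283), -1)) = Mul(-9, Pow(-766, -1)) = Mul(-9, Rational(-1, 766)) = Rational(9, 766) ≈ 0.011749)
Function('L')(V) = Mul(2, V, Add(V, Pow(Add(-9, V), Rational(1, 2)))) (Function('L')(V) = Mul(Mul(2, V), Add(V, Pow(Add(-9, V), Rational(1, 2)))) = Mul(2, V, Add(V, Pow(Add(-9, V), Rational(1, 2)))))
Mul(Y, Function('L')(Function('q')(1))) = Mul(Rational(9, 766), Mul(2, 1, Add(1, Pow(Add(-9, 1), Rational(1, 2))))) = Mul(Rational(9, 766), Mul(2, 1, Add(1, Pow(-8, Rational(1, 2))))) = Mul(Rational(9, 766), Mul(2, 1, Add(1, Mul(2, I, Pow(2, Rational(1, 2)))))) = Mul(Rational(9, 766), Add(2, Mul(4, I, Pow(2, Rational(1, 2))))) = Add(Rational(9, 383), Mul(Rational(18, 383), I, Pow(2, Rational(1, 2))))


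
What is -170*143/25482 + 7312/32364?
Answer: -807049/1108467 ≈ -0.72808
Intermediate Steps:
-170*143/25482 + 7312/32364 = -24310*1/25482 + 7312*(1/32364) = -12155/12741 + 1828/8091 = -807049/1108467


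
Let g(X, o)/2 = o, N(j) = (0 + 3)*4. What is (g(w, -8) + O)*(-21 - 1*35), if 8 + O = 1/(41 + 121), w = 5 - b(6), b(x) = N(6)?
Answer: 108836/81 ≈ 1343.7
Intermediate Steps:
N(j) = 12 (N(j) = 3*4 = 12)
b(x) = 12
w = -7 (w = 5 - 1*12 = 5 - 12 = -7)
O = -1295/162 (O = -8 + 1/(41 + 121) = -8 + 1/162 = -1295/162 ≈ -7.9938)
g(X, o) = 2*o
(g(w, -8) + O)*(-21 - 1*35) = (2*(-8) - 1295/162)*(-21 - 1*35) = (-16 - 1295/162)*(-21 - 35) = -3887/162*(-56) = 108836/81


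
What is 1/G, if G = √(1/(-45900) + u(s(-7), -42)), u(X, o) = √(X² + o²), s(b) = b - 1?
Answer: 30*√51/√(-1 + 91800*√457) ≈ 0.15293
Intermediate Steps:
s(b) = -1 + b
G = √(-1/45900 + 2*√457) (G = √(1/(-45900) + √((-1 - 7)² + (-42)²)) = √(-1/45900 + √((-8)² + 1764)) = √(-1/45900 + √(64 + 1764)) = √(-1/45900 + √1828) = √(-1/45900 + 2*√457) ≈ 6.5387)
1/G = 1/(√(-51 + 4681800*√457)/1530) = 1530/√(-51 + 4681800*√457)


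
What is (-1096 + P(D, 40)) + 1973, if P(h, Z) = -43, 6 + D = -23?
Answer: 834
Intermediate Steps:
D = -29 (D = -6 - 23 = -29)
(-1096 + P(D, 40)) + 1973 = (-1096 - 43) + 1973 = -1139 + 1973 = 834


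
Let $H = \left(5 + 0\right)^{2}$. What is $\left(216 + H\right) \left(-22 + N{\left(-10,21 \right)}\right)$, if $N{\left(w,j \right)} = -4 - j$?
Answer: $-11327$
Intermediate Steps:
$H = 25$ ($H = 5^{2} = 25$)
$\left(216 + H\right) \left(-22 + N{\left(-10,21 \right)}\right) = \left(216 + 25\right) \left(-22 - 25\right) = 241 \left(-22 - 25\right) = 241 \left(-47\right) = -11327$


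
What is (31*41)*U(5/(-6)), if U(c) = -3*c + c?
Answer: 6355/3 ≈ 2118.3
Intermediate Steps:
U(c) = -2*c
(31*41)*U(5/(-6)) = (31*41)*(-10/(-6)) = 1271*(-10*(-1)/6) = 1271*(-2*(-5/6)) = 1271*(5/3) = 6355/3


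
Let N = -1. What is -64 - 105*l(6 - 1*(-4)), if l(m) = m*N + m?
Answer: -64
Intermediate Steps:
l(m) = 0 (l(m) = m*(-1) + m = -m + m = 0)
-64 - 105*l(6 - 1*(-4)) = -64 - 105*0 = -64 + 0 = -64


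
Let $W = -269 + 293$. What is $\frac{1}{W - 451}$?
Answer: $- \frac{1}{427} \approx -0.0023419$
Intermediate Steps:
$W = 24$
$\frac{1}{W - 451} = \frac{1}{24 - 451} = \frac{1}{-427} = - \frac{1}{427}$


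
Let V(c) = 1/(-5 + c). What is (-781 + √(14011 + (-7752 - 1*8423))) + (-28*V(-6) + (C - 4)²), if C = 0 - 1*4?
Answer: -7859/11 + 2*I*√541 ≈ -714.45 + 46.519*I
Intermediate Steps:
C = -4 (C = 0 - 4 = -4)
(-781 + √(14011 + (-7752 - 1*8423))) + (-28*V(-6) + (C - 4)²) = (-781 + √(14011 + (-7752 - 1*8423))) + (-28/(-5 - 6) + (-4 - 4)²) = (-781 + √(14011 + (-7752 - 8423))) + (-28/(-11) + (-8)²) = (-781 + √(14011 - 16175)) + (-28*(-1/11) + 64) = (-781 + √(-2164)) + (28/11 + 64) = (-781 + 2*I*√541) + 732/11 = -7859/11 + 2*I*√541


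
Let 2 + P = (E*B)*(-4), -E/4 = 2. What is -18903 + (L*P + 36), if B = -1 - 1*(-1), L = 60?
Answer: -18987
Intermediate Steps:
E = -8 (E = -4*2 = -8)
B = 0 (B = -1 + 1 = 0)
P = -2 (P = -2 - 8*0*(-4) = -2 + 0*(-4) = -2 + 0 = -2)
-18903 + (L*P + 36) = -18903 + (60*(-2) + 36) = -18903 + (-120 + 36) = -18903 - 84 = -18987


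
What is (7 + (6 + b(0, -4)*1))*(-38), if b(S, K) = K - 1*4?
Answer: -190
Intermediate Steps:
b(S, K) = -4 + K (b(S, K) = K - 4 = -4 + K)
(7 + (6 + b(0, -4)*1))*(-38) = (7 + (6 + (-4 - 4)*1))*(-38) = (7 + (6 - 8*1))*(-38) = (7 + (6 - 8))*(-38) = (7 - 2)*(-38) = 5*(-38) = -190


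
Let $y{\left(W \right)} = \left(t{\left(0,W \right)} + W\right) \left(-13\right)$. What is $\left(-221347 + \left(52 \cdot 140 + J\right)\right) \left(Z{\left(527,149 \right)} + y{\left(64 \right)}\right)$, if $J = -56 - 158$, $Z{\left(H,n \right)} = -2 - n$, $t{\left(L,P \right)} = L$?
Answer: $210638223$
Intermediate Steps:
$J = -214$ ($J = -56 - 158 = -214$)
$y{\left(W \right)} = - 13 W$ ($y{\left(W \right)} = \left(0 + W\right) \left(-13\right) = W \left(-13\right) = - 13 W$)
$\left(-221347 + \left(52 \cdot 140 + J\right)\right) \left(Z{\left(527,149 \right)} + y{\left(64 \right)}\right) = \left(-221347 + \left(52 \cdot 140 - 214\right)\right) \left(\left(-2 - 149\right) - 832\right) = \left(-221347 + \left(7280 - 214\right)\right) \left(\left(-2 - 149\right) - 832\right) = \left(-221347 + 7066\right) \left(-151 - 832\right) = \left(-214281\right) \left(-983\right) = 210638223$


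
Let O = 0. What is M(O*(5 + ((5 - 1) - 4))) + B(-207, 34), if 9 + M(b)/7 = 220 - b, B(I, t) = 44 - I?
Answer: 1728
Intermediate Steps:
M(b) = 1477 - 7*b (M(b) = -63 + 7*(220 - b) = -63 + (1540 - 7*b) = 1477 - 7*b)
M(O*(5 + ((5 - 1) - 4))) + B(-207, 34) = (1477 - 0*(5 + ((5 - 1) - 4))) + (44 - 1*(-207)) = (1477 - 0*(5 + (4 - 4))) + (44 + 207) = (1477 - 0*(5 + 0)) + 251 = (1477 - 0*5) + 251 = (1477 - 7*0) + 251 = (1477 + 0) + 251 = 1477 + 251 = 1728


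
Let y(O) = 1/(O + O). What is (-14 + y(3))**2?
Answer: 6889/36 ≈ 191.36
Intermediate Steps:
y(O) = 1/(2*O)
(-14 + y(3))**2 = (-14 + (1/2)/3)**2 = (-14 + (1/2)*(1/3))**2 = (-14 + 1/6)**2 = (-83/6)**2 = 6889/36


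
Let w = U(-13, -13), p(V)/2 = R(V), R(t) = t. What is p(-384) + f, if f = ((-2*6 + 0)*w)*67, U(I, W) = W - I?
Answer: -768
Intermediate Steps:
p(V) = 2*V
w = 0 (w = -13 - 1*(-13) = -13 + 13 = 0)
f = 0 (f = ((-2*6 + 0)*0)*67 = ((-12 + 0)*0)*67 = -12*0*67 = 0*67 = 0)
p(-384) + f = 2*(-384) + 0 = -768 + 0 = -768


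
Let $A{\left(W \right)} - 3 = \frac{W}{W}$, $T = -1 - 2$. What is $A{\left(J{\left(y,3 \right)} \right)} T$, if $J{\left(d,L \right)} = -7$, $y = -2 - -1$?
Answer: $-12$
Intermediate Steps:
$y = -1$ ($y = -2 + 1 = -1$)
$T = -3$ ($T = -1 - 2 = -3$)
$A{\left(W \right)} = 4$ ($A{\left(W \right)} = 3 + \frac{W}{W} = 3 + 1 = 4$)
$A{\left(J{\left(y,3 \right)} \right)} T = 4 \left(-3\right) = -12$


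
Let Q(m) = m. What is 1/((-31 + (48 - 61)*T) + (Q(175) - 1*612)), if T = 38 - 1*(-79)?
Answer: -1/1989 ≈ -0.00050277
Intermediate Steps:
T = 117 (T = 38 + 79 = 117)
1/((-31 + (48 - 61)*T) + (Q(175) - 1*612)) = 1/((-31 + (48 - 61)*117) + (175 - 1*612)) = 1/((-31 - 13*117) + (175 - 612)) = 1/((-31 - 1521) - 437) = 1/(-1552 - 437) = 1/(-1989) = -1/1989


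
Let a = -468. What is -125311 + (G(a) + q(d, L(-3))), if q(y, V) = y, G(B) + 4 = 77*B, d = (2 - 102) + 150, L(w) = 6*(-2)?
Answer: -161301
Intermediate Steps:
L(w) = -12
d = 50 (d = -100 + 150 = 50)
G(B) = -4 + 77*B
-125311 + (G(a) + q(d, L(-3))) = -125311 + ((-4 + 77*(-468)) + 50) = -125311 + ((-4 - 36036) + 50) = -125311 + (-36040 + 50) = -125311 - 35990 = -161301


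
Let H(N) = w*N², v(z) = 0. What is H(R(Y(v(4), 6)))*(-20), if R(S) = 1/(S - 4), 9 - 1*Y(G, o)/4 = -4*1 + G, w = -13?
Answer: 65/576 ≈ 0.11285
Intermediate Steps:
Y(G, o) = 52 - 4*G (Y(G, o) = 36 - 4*(-4*1 + G) = 36 - 4*(-4 + G) = 36 + (16 - 4*G) = 52 - 4*G)
R(S) = 1/(-4 + S)
H(N) = -13*N²
H(R(Y(v(4), 6)))*(-20) = -13/(-4 + (52 - 4*0))²*(-20) = -13/(-4 + (52 + 0))²*(-20) = -13/(-4 + 52)²*(-20) = -13*(1/48)²*(-20) = -13*1/2304*(-20) = -13/2304*(-20) = 65/576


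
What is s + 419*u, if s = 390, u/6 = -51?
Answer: -127824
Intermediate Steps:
u = -306 (u = 6*(-51) = -306)
s + 419*u = 390 + 419*(-306) = 390 - 128214 = -127824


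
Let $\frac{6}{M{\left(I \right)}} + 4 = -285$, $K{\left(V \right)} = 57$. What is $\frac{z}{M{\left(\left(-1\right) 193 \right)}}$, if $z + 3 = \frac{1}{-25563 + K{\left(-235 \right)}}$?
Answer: $\frac{22113991}{153036} \approx 144.5$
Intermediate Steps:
$M{\left(I \right)} = - \frac{6}{289}$ ($M{\left(I \right)} = \frac{6}{-4 - 285} = \frac{6}{-289} = 6 \left(- \frac{1}{289}\right) = - \frac{6}{289}$)
$z = - \frac{76519}{25506}$ ($z = -3 + \frac{1}{-25563 + 57} = -3 + \frac{1}{-25506} = -3 - \frac{1}{25506} = - \frac{76519}{25506} \approx -3.0$)
$\frac{z}{M{\left(\left(-1\right) 193 \right)}} = - \frac{76519}{25506 \left(- \frac{6}{289}\right)} = \left(- \frac{76519}{25506}\right) \left(- \frac{289}{6}\right) = \frac{22113991}{153036}$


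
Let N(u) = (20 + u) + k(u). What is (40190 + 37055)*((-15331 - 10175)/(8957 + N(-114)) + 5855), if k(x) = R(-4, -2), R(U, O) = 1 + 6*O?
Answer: 2000759590865/4426 ≈ 4.5205e+8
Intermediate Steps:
k(x) = -11 (k(x) = 1 + 6*(-2) = 1 - 12 = -11)
N(u) = 9 + u (N(u) = (20 + u) - 11 = 9 + u)
(40190 + 37055)*((-15331 - 10175)/(8957 + N(-114)) + 5855) = (40190 + 37055)*((-15331 - 10175)/(8957 + (9 - 114)) + 5855) = 77245*(-25506/(8957 - 105) + 5855) = 77245*(-25506/8852 + 5855) = 77245*(-25506*1/8852 + 5855) = 77245*(-12753/4426 + 5855) = 77245*(25901477/4426) = 2000759590865/4426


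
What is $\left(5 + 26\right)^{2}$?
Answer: $961$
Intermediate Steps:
$\left(5 + 26\right)^{2} = 31^{2} = 961$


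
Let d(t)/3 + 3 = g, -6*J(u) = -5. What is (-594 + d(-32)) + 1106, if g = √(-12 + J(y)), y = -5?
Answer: 503 + I*√402/2 ≈ 503.0 + 10.025*I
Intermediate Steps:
J(u) = ⅚ (J(u) = -⅙*(-5) = ⅚)
g = I*√402/6 (g = √(-12 + ⅚) = √(-67/6) = I*√402/6 ≈ 3.3417*I)
d(t) = -9 + I*√402/2 (d(t) = -9 + 3*(I*√402/6) = -9 + I*√402/2)
(-594 + d(-32)) + 1106 = (-594 + (-9 + I*√402/2)) + 1106 = (-603 + I*√402/2) + 1106 = 503 + I*√402/2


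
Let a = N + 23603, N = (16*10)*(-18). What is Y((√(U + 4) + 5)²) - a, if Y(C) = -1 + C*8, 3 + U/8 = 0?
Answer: -20684 + 160*I*√5 ≈ -20684.0 + 357.77*I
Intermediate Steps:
U = -24 (U = -24 + 8*0 = -24 + 0 = -24)
N = -2880 (N = 160*(-18) = -2880)
Y(C) = -1 + 8*C
a = 20723 (a = -2880 + 23603 = 20723)
Y((√(U + 4) + 5)²) - a = (-1 + 8*(√(-24 + 4) + 5)²) - 1*20723 = (-1 + 8*(√(-20) + 5)²) - 20723 = (-1 + 8*(2*I*√5 + 5)²) - 20723 = (-1 + 8*(5 + 2*I*√5)²) - 20723 = -20724 + 8*(5 + 2*I*√5)²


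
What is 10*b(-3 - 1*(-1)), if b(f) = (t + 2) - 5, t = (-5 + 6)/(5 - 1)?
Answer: -55/2 ≈ -27.500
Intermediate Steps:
t = ¼ (t = 1/4 = 1*(¼) = ¼ ≈ 0.25000)
b(f) = -11/4 (b(f) = (¼ + 2) - 5 = 9/4 - 5 = -11/4)
10*b(-3 - 1*(-1)) = 10*(-11/4) = -55/2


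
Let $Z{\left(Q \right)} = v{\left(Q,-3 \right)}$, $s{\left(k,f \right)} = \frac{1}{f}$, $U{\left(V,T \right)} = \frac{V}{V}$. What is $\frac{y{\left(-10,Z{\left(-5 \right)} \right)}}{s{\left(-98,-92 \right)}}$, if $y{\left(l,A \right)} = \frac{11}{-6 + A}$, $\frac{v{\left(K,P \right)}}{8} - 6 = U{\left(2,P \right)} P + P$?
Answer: $\frac{506}{3} \approx 168.67$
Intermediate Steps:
$U{\left(V,T \right)} = 1$
$v{\left(K,P \right)} = 48 + 16 P$ ($v{\left(K,P \right)} = 48 + 8 \left(1 P + P\right) = 48 + 8 \left(P + P\right) = 48 + 8 \cdot 2 P = 48 + 16 P$)
$Z{\left(Q \right)} = 0$ ($Z{\left(Q \right)} = 48 + 16 \left(-3\right) = 48 - 48 = 0$)
$\frac{y{\left(-10,Z{\left(-5 \right)} \right)}}{s{\left(-98,-92 \right)}} = \frac{11 \frac{1}{-6 + 0}}{\frac{1}{-92}} = \frac{11 \frac{1}{-6}}{- \frac{1}{92}} = 11 \left(- \frac{1}{6}\right) \left(-92\right) = \left(- \frac{11}{6}\right) \left(-92\right) = \frac{506}{3}$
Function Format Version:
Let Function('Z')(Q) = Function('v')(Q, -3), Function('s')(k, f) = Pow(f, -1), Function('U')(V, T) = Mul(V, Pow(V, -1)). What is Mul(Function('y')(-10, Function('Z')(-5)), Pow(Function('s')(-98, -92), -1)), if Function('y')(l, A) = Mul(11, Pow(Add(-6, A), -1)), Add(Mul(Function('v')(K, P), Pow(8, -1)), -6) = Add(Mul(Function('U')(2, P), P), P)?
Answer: Rational(506, 3) ≈ 168.67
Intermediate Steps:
Function('U')(V, T) = 1
Function('v')(K, P) = Add(48, Mul(16, P)) (Function('v')(K, P) = Add(48, Mul(8, Add(Mul(1, P), P))) = Add(48, Mul(8, Add(P, P))) = Add(48, Mul(8, Mul(2, P))) = Add(48, Mul(16, P)))
Function('Z')(Q) = 0 (Function('Z')(Q) = Add(48, Mul(16, -3)) = Add(48, -48) = 0)
Mul(Function('y')(-10, Function('Z')(-5)), Pow(Function('s')(-98, -92), -1)) = Mul(Mul(11, Pow(Add(-6, 0), -1)), Pow(Pow(-92, -1), -1)) = Mul(Mul(11, Pow(-6, -1)), Pow(Rational(-1, 92), -1)) = Mul(Mul(11, Rational(-1, 6)), -92) = Mul(Rational(-11, 6), -92) = Rational(506, 3)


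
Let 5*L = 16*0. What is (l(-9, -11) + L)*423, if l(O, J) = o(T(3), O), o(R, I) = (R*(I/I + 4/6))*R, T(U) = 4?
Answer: 11280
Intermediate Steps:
L = 0 (L = (16*0)/5 = (1/5)*0 = 0)
o(R, I) = 5*R**2/3 (o(R, I) = (R*(1 + 4*(1/6)))*R = (R*(1 + 2/3))*R = (R*(5/3))*R = (5*R/3)*R = 5*R**2/3)
l(O, J) = 80/3 (l(O, J) = (5/3)*4**2 = (5/3)*16 = 80/3)
(l(-9, -11) + L)*423 = (80/3 + 0)*423 = (80/3)*423 = 11280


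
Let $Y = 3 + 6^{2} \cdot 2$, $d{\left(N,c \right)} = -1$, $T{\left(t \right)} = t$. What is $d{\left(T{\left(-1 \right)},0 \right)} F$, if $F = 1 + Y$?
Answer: $-76$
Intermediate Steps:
$Y = 75$ ($Y = 3 + 36 \cdot 2 = 3 + 72 = 75$)
$F = 76$ ($F = 1 + 75 = 76$)
$d{\left(T{\left(-1 \right)},0 \right)} F = \left(-1\right) 76 = -76$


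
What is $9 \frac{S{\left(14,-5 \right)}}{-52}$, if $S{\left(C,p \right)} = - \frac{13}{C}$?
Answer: $\frac{9}{56} \approx 0.16071$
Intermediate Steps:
$9 \frac{S{\left(14,-5 \right)}}{-52} = 9 \frac{\left(-13\right) \frac{1}{14}}{-52} = 9 \left(-13\right) \frac{1}{14} \left(- \frac{1}{52}\right) = 9 \left(\left(- \frac{13}{14}\right) \left(- \frac{1}{52}\right)\right) = 9 \cdot \frac{1}{56} = \frac{9}{56}$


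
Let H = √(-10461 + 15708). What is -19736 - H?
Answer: -19736 - 3*√583 ≈ -19808.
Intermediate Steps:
H = 3*√583 (H = √5247 = 3*√583 ≈ 72.436)
-19736 - H = -19736 - 3*√583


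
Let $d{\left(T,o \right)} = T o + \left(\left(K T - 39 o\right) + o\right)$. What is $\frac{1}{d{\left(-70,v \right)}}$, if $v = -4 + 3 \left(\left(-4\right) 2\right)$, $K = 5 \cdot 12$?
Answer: $- \frac{1}{1176} \approx -0.00085034$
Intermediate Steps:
$K = 60$
$v = -28$ ($v = -4 + 3 \left(-8\right) = -4 - 24 = -28$)
$d{\left(T,o \right)} = - 38 o + 60 T + T o$ ($d{\left(T,o \right)} = T o + \left(\left(60 T - 39 o\right) + o\right) = T o + \left(\left(- 39 o + 60 T\right) + o\right) = T o + \left(- 38 o + 60 T\right) = - 38 o + 60 T + T o$)
$\frac{1}{d{\left(-70,v \right)}} = \frac{1}{\left(-38\right) \left(-28\right) + 60 \left(-70\right) - -1960} = \frac{1}{1064 - 4200 + 1960} = \frac{1}{-1176} = - \frac{1}{1176}$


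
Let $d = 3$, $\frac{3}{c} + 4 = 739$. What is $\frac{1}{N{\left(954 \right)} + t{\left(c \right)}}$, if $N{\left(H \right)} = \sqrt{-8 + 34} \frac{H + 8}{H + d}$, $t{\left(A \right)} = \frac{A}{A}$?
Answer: $- \frac{915849}{23145695} + \frac{920634 \sqrt{26}}{23145695} \approx 0.16325$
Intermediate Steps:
$c = \frac{1}{245}$ ($c = \frac{3}{-4 + 739} = \frac{3}{735} = 3 \cdot \frac{1}{735} = \frac{1}{245} \approx 0.0040816$)
$t{\left(A \right)} = 1$
$N{\left(H \right)} = \frac{\sqrt{26} \left(8 + H\right)}{3 + H}$ ($N{\left(H \right)} = \sqrt{-8 + 34} \frac{H + 8}{H + 3} = \sqrt{26} \frac{8 + H}{3 + H} = \frac{\sqrt{26} \left(8 + H\right)}{3 + H}$)
$\frac{1}{N{\left(954 \right)} + t{\left(c \right)}} = \frac{1}{\frac{\sqrt{26} \left(8 + 954\right)}{3 + 954} + 1} = \frac{1}{\sqrt{26} \cdot \frac{1}{957} \cdot 962 + 1} = \frac{1}{\frac{962 \sqrt{26}}{957} + 1} = \frac{1}{1 + \frac{962 \sqrt{26}}{957}}$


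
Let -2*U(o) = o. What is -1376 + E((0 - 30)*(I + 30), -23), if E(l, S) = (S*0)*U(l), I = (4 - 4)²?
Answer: -1376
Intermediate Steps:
U(o) = -o/2
I = 0 (I = 0² = 0)
E(l, S) = 0 (E(l, S) = (S*0)*(-l/2) = 0*(-l/2) = 0)
-1376 + E((0 - 30)*(I + 30), -23) = -1376 + 0 = -1376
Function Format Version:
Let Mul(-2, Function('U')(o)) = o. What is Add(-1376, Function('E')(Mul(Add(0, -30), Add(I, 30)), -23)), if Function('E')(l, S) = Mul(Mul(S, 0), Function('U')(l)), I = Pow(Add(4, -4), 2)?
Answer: -1376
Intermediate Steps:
Function('U')(o) = Mul(Rational(-1, 2), o)
I = 0 (I = Pow(0, 2) = 0)
Function('E')(l, S) = 0 (Function('E')(l, S) = Mul(Mul(S, 0), Mul(Rational(-1, 2), l)) = Mul(0, Mul(Rational(-1, 2), l)) = 0)
Add(-1376, Function('E')(Mul(Add(0, -30), Add(I, 30)), -23)) = Add(-1376, 0) = -1376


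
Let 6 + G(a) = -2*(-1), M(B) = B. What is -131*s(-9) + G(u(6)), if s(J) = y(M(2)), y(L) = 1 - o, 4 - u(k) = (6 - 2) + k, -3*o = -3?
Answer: -4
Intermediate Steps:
o = 1 (o = -1/3*(-3) = 1)
u(k) = -k (u(k) = 4 - ((6 - 2) + k) = 4 - (4 + k) = 4 + (-4 - k) = -k)
y(L) = 0 (y(L) = 1 - 1*1 = 1 - 1 = 0)
s(J) = 0
G(a) = -4 (G(a) = -6 - 2*(-1) = -6 + 2 = -4)
-131*s(-9) + G(u(6)) = -131*0 - 4 = 0 - 4 = -4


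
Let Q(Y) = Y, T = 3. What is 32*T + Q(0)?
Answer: 96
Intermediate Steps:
32*T + Q(0) = 32*3 + 0 = 96 + 0 = 96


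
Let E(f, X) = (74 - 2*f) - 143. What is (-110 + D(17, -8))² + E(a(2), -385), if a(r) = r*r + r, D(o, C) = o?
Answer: 8568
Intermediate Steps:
a(r) = r + r² (a(r) = r² + r = r + r²)
E(f, X) = -69 - 2*f
(-110 + D(17, -8))² + E(a(2), -385) = (-110 + 17)² + (-69 - 4*(1 + 2)) = (-93)² + (-69 - 4*3) = 8649 + (-69 - 2*6) = 8649 + (-69 - 12) = 8649 - 81 = 8568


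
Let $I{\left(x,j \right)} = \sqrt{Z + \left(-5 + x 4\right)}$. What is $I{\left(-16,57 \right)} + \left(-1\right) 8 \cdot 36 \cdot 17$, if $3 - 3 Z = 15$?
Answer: $-4896 + i \sqrt{73} \approx -4896.0 + 8.544 i$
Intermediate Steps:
$Z = -4$ ($Z = 1 - 5 = -4$)
$I{\left(x,j \right)} = \sqrt{-9 + 4 x}$ ($I{\left(x,j \right)} = \sqrt{-4 + \left(-5 + x 4\right)} = \sqrt{-4 + \left(-5 + 4 x\right)} = \sqrt{-9 + 4 x}$)
$I{\left(-16,57 \right)} + \left(-1\right) 8 \cdot 36 \cdot 17 = \sqrt{-9 + 4 \left(-16\right)} + \left(-1\right) 8 \cdot 36 \cdot 17 = \sqrt{-9 - 64} + \left(-8\right) 36 \cdot 17 = \sqrt{-73} - 4896 = i \sqrt{73} - 4896 = -4896 + i \sqrt{73}$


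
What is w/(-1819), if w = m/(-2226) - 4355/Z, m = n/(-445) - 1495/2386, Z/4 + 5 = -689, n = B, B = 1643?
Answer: -858814321679/994549778749240 ≈ -0.00086352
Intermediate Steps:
n = 1643
Z = -2776 (Z = -20 + 4*(-689) = -20 - 2756 = -2776)
m = -4585473/1061770 (m = 1643/(-445) - 1495/2386 = 1643*(-1/445) - 1495*1/2386 = -1643/445 - 1495/2386 = -4585473/1061770 ≈ -4.3187)
w = 858814321679/546756337960 (w = -4585473/1061770/(-2226) - 4355/(-2776) = -4585473/1061770*(-1/2226) - 4355*(-1/2776) = 1528491/787833340 + 4355/2776 = 858814321679/546756337960 ≈ 1.5707)
w/(-1819) = (858814321679/546756337960)/(-1819) = (858814321679/546756337960)*(-1/1819) = -858814321679/994549778749240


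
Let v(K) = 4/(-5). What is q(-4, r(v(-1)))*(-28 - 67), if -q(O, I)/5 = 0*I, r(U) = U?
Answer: 0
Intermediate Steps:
v(K) = -⅘ (v(K) = 4*(-⅕) = -⅘)
q(O, I) = 0 (q(O, I) = -0*I = -5*0 = 0)
q(-4, r(v(-1)))*(-28 - 67) = 0*(-28 - 67) = 0*(-95) = 0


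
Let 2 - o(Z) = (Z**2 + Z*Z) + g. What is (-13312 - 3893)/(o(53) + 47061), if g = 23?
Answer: -17205/41422 ≈ -0.41536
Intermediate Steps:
o(Z) = -21 - 2*Z**2 (o(Z) = 2 - ((Z**2 + Z*Z) + 23) = 2 - ((Z**2 + Z**2) + 23) = 2 - (2*Z**2 + 23) = 2 - (23 + 2*Z**2) = 2 + (-23 - 2*Z**2) = -21 - 2*Z**2)
(-13312 - 3893)/(o(53) + 47061) = (-13312 - 3893)/((-21 - 2*53**2) + 47061) = -17205/((-21 - 2*2809) + 47061) = -17205/((-21 - 5618) + 47061) = -17205/(-5639 + 47061) = -17205/41422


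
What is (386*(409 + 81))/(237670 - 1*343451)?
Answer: -189140/105781 ≈ -1.7880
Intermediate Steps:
(386*(409 + 81))/(237670 - 1*343451) = (386*490)/(237670 - 343451) = 189140/(-105781) = 189140*(-1/105781) = -189140/105781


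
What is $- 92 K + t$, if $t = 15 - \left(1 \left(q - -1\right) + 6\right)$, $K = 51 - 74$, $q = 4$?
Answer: $2120$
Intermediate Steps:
$K = -23$
$t = 4$ ($t = 15 - \left(1 \left(4 - -1\right) + 6\right) = 15 - \left(1 \left(4 + 1\right) + 6\right) = 15 - \left(1 \cdot 5 + 6\right) = 15 - \left(5 + 6\right) = 15 - 11 = 4$)
$- 92 K + t = \left(-92\right) \left(-23\right) + 4 = 2116 + 4 = 2120$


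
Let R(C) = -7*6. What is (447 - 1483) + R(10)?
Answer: -1078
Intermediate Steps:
R(C) = -42
(447 - 1483) + R(10) = (447 - 1483) - 42 = -1036 - 42 = -1078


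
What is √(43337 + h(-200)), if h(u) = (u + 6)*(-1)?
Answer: √43531 ≈ 208.64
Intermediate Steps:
h(u) = -6 - u (h(u) = (6 + u)*(-1) = -6 - u)
√(43337 + h(-200)) = √(43337 + (-6 - 1*(-200))) = √(43337 + (-6 + 200)) = √(43337 + 194) = √43531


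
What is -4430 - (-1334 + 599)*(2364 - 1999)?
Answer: 263845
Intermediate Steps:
-4430 - (-1334 + 599)*(2364 - 1999) = -4430 - (-735)*365 = -4430 - 1*(-268275) = -4430 + 268275 = 263845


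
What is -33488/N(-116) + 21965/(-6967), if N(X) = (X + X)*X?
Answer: -51527061/11718494 ≈ -4.3971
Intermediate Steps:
N(X) = 2*X² (N(X) = (2*X)*X = 2*X²)
-33488/N(-116) + 21965/(-6967) = -33488/(2*(-116)²) + 21965/(-6967) = -33488/(2*13456) + 21965*(-1/6967) = -33488/26912 - 21965/6967 = -33488*1/26912 - 21965/6967 = -2093/1682 - 21965/6967 = -51527061/11718494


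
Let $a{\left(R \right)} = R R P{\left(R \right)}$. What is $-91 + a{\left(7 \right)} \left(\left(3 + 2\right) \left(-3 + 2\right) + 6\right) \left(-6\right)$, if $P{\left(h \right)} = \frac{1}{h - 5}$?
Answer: $-238$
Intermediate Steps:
$P{\left(h \right)} = \frac{1}{-5 + h}$
$a{\left(R \right)} = \frac{R^{2}}{-5 + R}$ ($a{\left(R \right)} = \frac{R R}{-5 + R} = \frac{R^{2}}{-5 + R}$)
$-91 + a{\left(7 \right)} \left(\left(3 + 2\right) \left(-3 + 2\right) + 6\right) \left(-6\right) = -91 + \frac{7^{2}}{-5 + 7} \left(\left(3 + 2\right) \left(-3 + 2\right) + 6\right) \left(-6\right) = -91 + \frac{49}{2} \left(5 \left(-1\right) + 6\right) \left(-6\right) = -91 + 49 \cdot \frac{1}{2} \left(-5 + 6\right) \left(-6\right) = -91 + \frac{49 \cdot 1 \left(-6\right)}{2} = -91 + \frac{49}{2} \left(-6\right) = -91 - 147 = -238$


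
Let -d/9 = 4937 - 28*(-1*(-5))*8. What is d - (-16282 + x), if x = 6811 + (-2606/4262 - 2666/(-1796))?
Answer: -47616811245/1913638 ≈ -24883.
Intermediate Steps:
x = 13035458947/1913638 (x = 6811 + (-2606*1/4262 - 2666*(-1/1796)) = 6811 + (-1303/2131 + 1333/898) = 6811 + 1670529/1913638 = 13035458947/1913638 ≈ 6811.9)
d = -34353 (d = -9*(4937 - 28*(-1*(-5))*8) = -9*(4937 - 28*5*8) = -9*(4937 - 140*8) = -9*(4937 - 1*1120) = -9*(4937 - 1120) = -9*3817 = -34353)
d - (-16282 + x) = -34353 - (-16282 + 13035458947/1913638) = -34353 - 1*(-18122394969/1913638) = -34353 + 18122394969/1913638 = -47616811245/1913638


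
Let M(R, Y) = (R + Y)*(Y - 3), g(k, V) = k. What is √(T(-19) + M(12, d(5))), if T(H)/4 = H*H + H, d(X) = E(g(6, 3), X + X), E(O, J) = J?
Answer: √1522 ≈ 39.013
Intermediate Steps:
d(X) = 2*X (d(X) = X + X = 2*X)
M(R, Y) = (-3 + Y)*(R + Y) (M(R, Y) = (R + Y)*(-3 + Y) = (-3 + Y)*(R + Y))
T(H) = 4*H + 4*H² (T(H) = 4*(H*H + H) = 4*(H² + H) = 4*(H + H²) = 4*H + 4*H²)
√(T(-19) + M(12, d(5))) = √(4*(-19)*(1 - 19) + ((2*5)² - 3*12 - 6*5 + 12*(2*5))) = √(4*(-19)*(-18) + (10² - 36 - 3*10 + 12*10)) = √(1368 + (100 - 36 - 30 + 120)) = √(1368 + 154) = √1522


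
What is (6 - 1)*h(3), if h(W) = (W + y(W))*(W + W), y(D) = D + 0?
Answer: 180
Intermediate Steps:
y(D) = D
h(W) = 4*W² (h(W) = (W + W)*(W + W) = (2*W)*(2*W) = 4*W²)
(6 - 1)*h(3) = (6 - 1)*(4*3²) = 5*(4*9) = 5*36 = 180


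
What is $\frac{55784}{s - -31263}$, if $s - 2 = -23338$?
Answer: $\frac{55784}{7927} \approx 7.0372$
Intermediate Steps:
$s = -23336$ ($s = 2 - 23338 = -23336$)
$\frac{55784}{s - -31263} = \frac{55784}{-23336 - -31263} = \frac{55784}{-23336 + 31263} = \frac{55784}{7927}$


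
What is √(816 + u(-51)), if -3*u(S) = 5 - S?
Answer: 2*√1794/3 ≈ 28.237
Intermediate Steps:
u(S) = -5/3 + S/3 (u(S) = -(5 - S)/3 = -5/3 + S/3)
√(816 + u(-51)) = √(816 + (-5/3 + (⅓)*(-51))) = √(816 + (-5/3 - 17)) = √(816 - 56/3) = √(2392/3) = 2*√1794/3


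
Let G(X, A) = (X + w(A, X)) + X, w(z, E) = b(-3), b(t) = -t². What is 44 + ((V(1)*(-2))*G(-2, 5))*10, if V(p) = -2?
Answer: -476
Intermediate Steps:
w(z, E) = -9 (w(z, E) = -1*(-3)² = -1*9 = -9)
G(X, A) = -9 + 2*X (G(X, A) = (X - 9) + X = (-9 + X) + X = -9 + 2*X)
44 + ((V(1)*(-2))*G(-2, 5))*10 = 44 + ((-2*(-2))*(-9 + 2*(-2)))*10 = 44 + (4*(-9 - 4))*10 = 44 + (4*(-13))*10 = 44 - 52*10 = 44 - 520 = -476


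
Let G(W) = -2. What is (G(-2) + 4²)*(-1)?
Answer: -14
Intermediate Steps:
(G(-2) + 4²)*(-1) = (-2 + 4²)*(-1) = (-2 + 16)*(-1) = 14*(-1) = -14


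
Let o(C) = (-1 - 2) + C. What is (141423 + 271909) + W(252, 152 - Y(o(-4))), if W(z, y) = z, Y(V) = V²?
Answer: 413584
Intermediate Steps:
o(C) = -3 + C
(141423 + 271909) + W(252, 152 - Y(o(-4))) = (141423 + 271909) + 252 = 413332 + 252 = 413584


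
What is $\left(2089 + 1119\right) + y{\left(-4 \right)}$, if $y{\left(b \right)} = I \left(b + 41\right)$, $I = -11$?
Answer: $2801$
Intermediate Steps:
$y{\left(b \right)} = -451 - 11 b$ ($y{\left(b \right)} = - 11 \left(b + 41\right) = - 11 \left(41 + b\right) = -451 - 11 b$)
$\left(2089 + 1119\right) + y{\left(-4 \right)} = \left(2089 + 1119\right) - 407 = 3208 + \left(-451 + 44\right) = 3208 - 407 = 2801$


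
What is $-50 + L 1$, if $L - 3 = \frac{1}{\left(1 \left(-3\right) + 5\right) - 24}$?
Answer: $- \frac{1035}{22} \approx -47.045$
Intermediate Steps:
$L = \frac{65}{22}$ ($L = 3 + \frac{1}{\left(1 \left(-3\right) + 5\right) - 24} = 3 + \frac{1}{\left(-3 + 5\right) - 24} = 3 + \frac{1}{2 - 24} = 3 + \frac{1}{-22} = 3 - \frac{1}{22} = \frac{65}{22} \approx 2.9545$)
$-50 + L 1 = -50 + \frac{65}{22} \cdot 1 = -50 + \frac{65}{22} = - \frac{1035}{22}$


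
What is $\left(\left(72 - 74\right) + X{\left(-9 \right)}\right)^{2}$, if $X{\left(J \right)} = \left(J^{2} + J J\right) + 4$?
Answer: $26896$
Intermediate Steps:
$X{\left(J \right)} = 4 + 2 J^{2}$ ($X{\left(J \right)} = \left(J^{2} + J^{2}\right) + 4 = 2 J^{2} + 4 = 4 + 2 J^{2}$)
$\left(\left(72 - 74\right) + X{\left(-9 \right)}\right)^{2} = \left(\left(72 - 74\right) + \left(4 + 2 \left(-9\right)^{2}\right)\right)^{2} = \left(\left(72 - 74\right) + \left(4 + 2 \cdot 81\right)\right)^{2} = \left(-2 + \left(4 + 162\right)\right)^{2} = \left(-2 + 166\right)^{2} = 164^{2} = 26896$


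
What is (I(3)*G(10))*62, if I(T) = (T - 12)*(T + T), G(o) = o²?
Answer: -334800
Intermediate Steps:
I(T) = 2*T*(-12 + T) (I(T) = (-12 + T)*(2*T) = 2*T*(-12 + T))
(I(3)*G(10))*62 = ((2*3*(-12 + 3))*10²)*62 = ((2*3*(-9))*100)*62 = -54*100*62 = -5400*62 = -334800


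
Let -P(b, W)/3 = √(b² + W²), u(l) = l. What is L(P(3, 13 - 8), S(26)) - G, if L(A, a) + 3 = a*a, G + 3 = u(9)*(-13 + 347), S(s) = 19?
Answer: -2645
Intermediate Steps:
G = 3003 (G = -3 + 9*(-13 + 347) = -3 + 9*334 = -3 + 3006 = 3003)
P(b, W) = -3*√(W² + b²) (P(b, W) = -3*√(b² + W²) = -3*√(W² + b²))
L(A, a) = -3 + a² (L(A, a) = -3 + a*a = -3 + a²)
L(P(3, 13 - 8), S(26)) - G = (-3 + 19²) - 1*3003 = (-3 + 361) - 3003 = 358 - 3003 = -2645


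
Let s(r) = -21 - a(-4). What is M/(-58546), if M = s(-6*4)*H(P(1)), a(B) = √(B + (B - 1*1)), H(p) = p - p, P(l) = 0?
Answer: 0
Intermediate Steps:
H(p) = 0
a(B) = √(-1 + 2*B) (a(B) = √(B + (B - 1)) = √(B + (-1 + B)) = √(-1 + 2*B))
s(r) = -21 - 3*I (s(r) = -21 - √(-1 + 2*(-4)) = -21 - √(-1 - 8) = -21 - √(-9) = -21 - 3*I)
M = 0 (M = (-21 - 3*I)*0 = 0)
M/(-58546) = 0/(-58546) = 0*(-1/58546) = 0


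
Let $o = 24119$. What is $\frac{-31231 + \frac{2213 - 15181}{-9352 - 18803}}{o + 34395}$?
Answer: $- \frac{879295837}{1647461670} \approx -0.53373$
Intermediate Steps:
$\frac{-31231 + \frac{2213 - 15181}{-9352 - 18803}}{o + 34395} = \frac{-31231 + \frac{2213 - 15181}{-9352 - 18803}}{24119 + 34395} = \frac{-31231 - \frac{12968}{-28155}}{58514} = \left(-31231 - - \frac{12968}{28155}\right) \frac{1}{58514} = \left(-31231 + \frac{12968}{28155}\right) \frac{1}{58514} = \left(- \frac{879295837}{28155}\right) \frac{1}{58514} = - \frac{879295837}{1647461670}$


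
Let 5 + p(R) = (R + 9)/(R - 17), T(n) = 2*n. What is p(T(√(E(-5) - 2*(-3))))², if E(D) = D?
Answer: 7396/225 ≈ 32.871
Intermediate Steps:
p(R) = -5 + (9 + R)/(-17 + R) (p(R) = -5 + (R + 9)/(R - 17) = -5 + (9 + R)/(-17 + R))
p(T(√(E(-5) - 2*(-3))))² = (2*(47 - 4*√(-5 - 2*(-3)))/(-17 + 2*√(-5 - 2*(-3))))² = (2*(47 - 4*√(-5 + 6))/(-17 + 2*√(-5 + 6)))² = (2*(47 - 4*√1)/(-17 + 2*√1))² = (2*(47 - 4)/(-17 + 2*1))² = (2*(47 - 2*2)/(-17 + 2))² = (2*(47 - 4)/(-15))² = (2*(-1/15)*43)² = (-86/15)² = 7396/225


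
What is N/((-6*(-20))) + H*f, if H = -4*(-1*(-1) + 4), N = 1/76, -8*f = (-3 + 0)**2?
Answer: 205201/9120 ≈ 22.500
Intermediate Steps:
f = -9/8 (f = -(-3 + 0)**2/8 = -1/8*(-3)**2 = -1/8*9 = -9/8 ≈ -1.1250)
N = 1/76 ≈ 0.013158
H = -20 (H = -4*(1 + 4) = -4*5 = -20)
N/((-6*(-20))) + H*f = 1/(76*((-6*(-20)))) - 20*(-9/8) = (1/76)/120 + 45/2 = (1/76)*(1/120) + 45/2 = 1/9120 + 45/2 = 205201/9120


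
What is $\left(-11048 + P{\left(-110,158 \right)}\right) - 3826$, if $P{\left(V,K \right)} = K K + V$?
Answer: $9980$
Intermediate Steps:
$P{\left(V,K \right)} = V + K^{2}$ ($P{\left(V,K \right)} = K^{2} + V = V + K^{2}$)
$\left(-11048 + P{\left(-110,158 \right)}\right) - 3826 = \left(-11048 - \left(110 - 158^{2}\right)\right) - 3826 = \left(-11048 + \left(-110 + 24964\right)\right) - 3826 = \left(-11048 + 24854\right) - 3826 = 13806 - 3826 = 9980$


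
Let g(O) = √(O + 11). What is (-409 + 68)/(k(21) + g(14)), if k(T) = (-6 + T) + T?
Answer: -341/41 ≈ -8.3171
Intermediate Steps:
g(O) = √(11 + O)
k(T) = -6 + 2*T
(-409 + 68)/(k(21) + g(14)) = (-409 + 68)/((-6 + 2*21) + √(11 + 14)) = -341/((-6 + 42) + √25) = -341/(36 + 5) = -341/41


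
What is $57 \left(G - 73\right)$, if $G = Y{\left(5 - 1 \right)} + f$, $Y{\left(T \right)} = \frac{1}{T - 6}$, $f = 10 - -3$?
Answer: $- \frac{6897}{2} \approx -3448.5$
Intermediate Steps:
$f = 13$ ($f = 10 + 3 = 13$)
$Y{\left(T \right)} = \frac{1}{-6 + T}$
$G = \frac{25}{2}$ ($G = \frac{1}{-6 + \left(5 - 1\right)} + 13 = \frac{1}{-6 + 4} + 13 = \frac{1}{-2} + 13 = - \frac{1}{2} + 13 = \frac{25}{2} \approx 12.5$)
$57 \left(G - 73\right) = 57 \left(\frac{25}{2} - 73\right) = 57 \left(- \frac{121}{2}\right) = - \frac{6897}{2}$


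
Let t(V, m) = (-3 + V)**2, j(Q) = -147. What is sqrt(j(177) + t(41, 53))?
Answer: sqrt(1297) ≈ 36.014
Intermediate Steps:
sqrt(j(177) + t(41, 53)) = sqrt(-147 + (-3 + 41)**2) = sqrt(-147 + 38**2) = sqrt(-147 + 1444) = sqrt(1297)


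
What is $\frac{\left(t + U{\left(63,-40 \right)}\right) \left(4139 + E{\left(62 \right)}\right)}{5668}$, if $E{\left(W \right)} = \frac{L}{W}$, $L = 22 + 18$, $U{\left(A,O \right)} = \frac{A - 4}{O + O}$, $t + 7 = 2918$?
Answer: $\frac{29877686109}{14056640} \approx 2125.5$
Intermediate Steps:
$t = 2911$ ($t = -7 + 2918 = 2911$)
$U{\left(A,O \right)} = \frac{-4 + A}{2 O}$
$L = 40$
$E{\left(W \right)} = \frac{40}{W}$
$\frac{\left(t + U{\left(63,-40 \right)}\right) \left(4139 + E{\left(62 \right)}\right)}{5668} = \frac{\left(2911 + \frac{-4 + 63}{2 \left(-40\right)}\right) \left(4139 + \frac{40}{62}\right)}{5668} = \left(2911 + \frac{1}{2} \left(- \frac{1}{40}\right) 59\right) \left(4139 + 40 \cdot \frac{1}{62}\right) \frac{1}{5668} = \left(2911 - \frac{59}{80}\right) \left(4139 + \frac{20}{31}\right) \frac{1}{5668} = \frac{232821}{80} \cdot \frac{128329}{31} \cdot \frac{1}{5668} = \frac{29877686109}{2480} \cdot \frac{1}{5668} = \frac{29877686109}{14056640}$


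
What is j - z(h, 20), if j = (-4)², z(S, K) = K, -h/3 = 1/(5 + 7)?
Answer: -4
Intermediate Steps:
h = -¼ (h = -3/(5 + 7) = -3/12 = -3*1/12 = -¼ ≈ -0.25000)
j = 16
j - z(h, 20) = 16 - 1*20 = 16 - 20 = -4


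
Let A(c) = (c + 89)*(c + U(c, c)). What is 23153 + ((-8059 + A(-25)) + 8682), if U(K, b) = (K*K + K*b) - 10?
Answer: 101536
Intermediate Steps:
U(K, b) = -10 + K² + K*b (U(K, b) = (K² + K*b) - 10 = -10 + K² + K*b)
A(c) = (89 + c)*(-10 + c + 2*c²) (A(c) = (c + 89)*(c + (-10 + c² + c*c)) = (89 + c)*(c + (-10 + c² + c²)) = (89 + c)*(c + (-10 + 2*c²)) = (89 + c)*(-10 + c + 2*c²))
23153 + ((-8059 + A(-25)) + 8682) = 23153 + ((-8059 + (-890 + 2*(-25)³ + 79*(-25) + 179*(-25)²)) + 8682) = 23153 + ((-8059 + (-890 + 2*(-15625) - 1975 + 179*625)) + 8682) = 23153 + ((-8059 + (-890 - 31250 - 1975 + 111875)) + 8682) = 23153 + ((-8059 + 77760) + 8682) = 23153 + (69701 + 8682) = 23153 + 78383 = 101536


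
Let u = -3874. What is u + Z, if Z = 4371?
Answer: 497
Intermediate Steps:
u + Z = -3874 + 4371 = 497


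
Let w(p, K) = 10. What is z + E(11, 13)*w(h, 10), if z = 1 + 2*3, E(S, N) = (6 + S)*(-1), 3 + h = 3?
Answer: -163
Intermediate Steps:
h = 0 (h = -3 + 3 = 0)
E(S, N) = -6 - S
z = 7 (z = 1 + 6 = 7)
z + E(11, 13)*w(h, 10) = 7 + (-6 - 1*11)*10 = 7 + (-6 - 11)*10 = 7 - 17*10 = 7 - 170 = -163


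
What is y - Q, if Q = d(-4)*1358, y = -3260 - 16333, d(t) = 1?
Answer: -20951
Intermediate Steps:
y = -19593
Q = 1358 (Q = 1*1358 = 1358)
y - Q = -19593 - 1*1358 = -19593 - 1358 = -20951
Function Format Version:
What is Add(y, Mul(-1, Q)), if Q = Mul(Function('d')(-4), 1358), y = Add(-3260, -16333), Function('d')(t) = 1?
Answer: -20951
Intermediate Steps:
y = -19593
Q = 1358 (Q = Mul(1, 1358) = 1358)
Add(y, Mul(-1, Q)) = Add(-19593, Mul(-1, 1358)) = Add(-19593, -1358) = -20951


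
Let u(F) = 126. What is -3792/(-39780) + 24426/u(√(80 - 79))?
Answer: 4500667/23205 ≈ 193.95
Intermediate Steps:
-3792/(-39780) + 24426/u(√(80 - 79)) = -3792/(-39780) + 24426/126 = -3792*(-1/39780) + 24426*(1/126) = 316/3315 + 1357/7 = 4500667/23205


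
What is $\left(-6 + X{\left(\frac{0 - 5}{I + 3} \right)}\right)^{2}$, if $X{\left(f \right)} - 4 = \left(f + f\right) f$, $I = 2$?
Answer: $0$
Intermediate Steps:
$X{\left(f \right)} = 4 + 2 f^{2}$ ($X{\left(f \right)} = 4 + \left(f + f\right) f = 4 + 2 f f = 4 + 2 f^{2}$)
$\left(-6 + X{\left(\frac{0 - 5}{I + 3} \right)}\right)^{2} = \left(-6 + \left(4 + 2 \left(\frac{0 - 5}{2 + 3}\right)^{2}\right)\right)^{2} = \left(-6 + \left(4 + 2 \left(- \frac{5}{5}\right)^{2}\right)\right)^{2} = \left(-6 + \left(4 + 2 \left(\left(-5\right) \frac{1}{5}\right)^{2}\right)\right)^{2} = \left(-6 + \left(4 + 2 \left(-1\right)^{2}\right)\right)^{2} = \left(-6 + \left(4 + 2 \cdot 1\right)\right)^{2} = \left(-6 + \left(4 + 2\right)\right)^{2} = \left(-6 + 6\right)^{2} = 0^{2} = 0$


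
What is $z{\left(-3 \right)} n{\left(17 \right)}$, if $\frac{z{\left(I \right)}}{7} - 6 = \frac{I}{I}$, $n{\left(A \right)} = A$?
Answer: $833$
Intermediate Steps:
$z{\left(I \right)} = 49$ ($z{\left(I \right)} = 42 + 7 \frac{I}{I} = 42 + 7 \cdot 1 = 42 + 7 = 49$)
$z{\left(-3 \right)} n{\left(17 \right)} = 49 \cdot 17 = 833$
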